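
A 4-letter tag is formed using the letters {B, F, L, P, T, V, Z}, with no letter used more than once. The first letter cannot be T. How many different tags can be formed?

720

The first letter has 7−1 = 6 choices (anything except T).
The remaining 3 letters are filled from the other 6 symbols without repetition: 6 × 5 × 4 = 120.
Total: 6 × 120 = 720.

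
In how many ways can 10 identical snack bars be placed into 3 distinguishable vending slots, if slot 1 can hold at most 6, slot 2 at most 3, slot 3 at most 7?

22

By stars and bars, unrestricted non-negative solutions to x_1+…+x_3 = 10 number C(10+2,2) = 66.
Subtract solutions that violate a single cap (substitute x_i' = x_i − (cap_i+1)): x_1 ≥ 7 gives C(5,2) = 10; x_2 ≥ 4 gives C(8,2) = 28; x_3 ≥ 8 gives C(4,2) = 6. Together 44.
No two caps can be exceeded simultaneously, so the pair terms are all 0.
By inclusion–exclusion the count is 66 − 44 + 0 = 22.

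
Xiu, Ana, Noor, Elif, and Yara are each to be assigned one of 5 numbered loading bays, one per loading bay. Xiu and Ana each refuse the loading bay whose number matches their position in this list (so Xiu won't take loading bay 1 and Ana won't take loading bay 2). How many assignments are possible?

Let Aᵢ (for i ∈ {1, 2}) be the placements that put person i in their forbidden loading bay. Any j of these fix j positions, leaving (5−j)! ways to fill the rest, and there are C(2,j) ways to pick which j.
By inclusion–exclusion, the number of valid placements is Σ_{j=0}^{2} (−1)^j C(2,j)·(5−j)!.
Computing: 120 − 48 + 6 = 78.

78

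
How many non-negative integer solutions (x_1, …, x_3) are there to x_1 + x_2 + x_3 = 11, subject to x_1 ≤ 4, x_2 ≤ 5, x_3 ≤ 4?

6

Ignoring the caps, the number of non-negative solutions to x_1+…+x_3 = 11 is C(13,2) = 78.
Subtract solutions that violate a single cap (substitute x_i' = x_i − (cap_i+1)): x_1 ≥ 5 gives C(8,2) = 28; x_2 ≥ 6 gives C(7,2) = 21; x_3 ≥ 5 gives C(8,2) = 28. Together 77.
Add back pairs where two caps are both exceeded: 1 + 3 + 1 = 5.
By inclusion–exclusion the count is 78 − 77 + 5 = 6.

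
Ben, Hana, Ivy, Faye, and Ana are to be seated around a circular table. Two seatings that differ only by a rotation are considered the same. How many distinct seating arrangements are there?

Around a circle, 5 distinct people have 5!/5 = (4)! = 24 rotationally distinct seatings.

24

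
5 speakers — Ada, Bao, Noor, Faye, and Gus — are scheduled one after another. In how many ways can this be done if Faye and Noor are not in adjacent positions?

72

Of the 5! = 120 arrangements, those with Faye and Noor adjacent number 2 × 4! = 48 (treat the pair as a block with 2 internal orders).
Complementary counting: 120 − 48 = 72.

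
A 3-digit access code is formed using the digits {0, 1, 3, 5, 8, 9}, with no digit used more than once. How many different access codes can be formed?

120

With no repetition, fill the 3 digits in order: 6 choices, then 5, down to 4.
6 × 5 × 4 = 120.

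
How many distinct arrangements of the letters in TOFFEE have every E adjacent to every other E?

60

Treat the 2 copies of E as a single block. The multiset to arrange is then {EE, F, F, O, T}, 5 items in all.
That gives (5)!/(2!) = 60 arrangements.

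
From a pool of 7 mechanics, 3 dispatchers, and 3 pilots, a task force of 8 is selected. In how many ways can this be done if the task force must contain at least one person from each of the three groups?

1197

Total 8-person selections from all 13: C(13,8) = 1287.
Subtract selections that omit an entire group: no mechanics → C(6,8) = 0; no dispatchers → C(10,8) = 45; no pilots → C(10,8) = 45.
Add back selections omitting two groups (i.e. drawn from a single group): C(7,8) + C(3,8) + C(3,8) = 0.
By inclusion–exclusion: 1287 − 90 + 0 = 1197.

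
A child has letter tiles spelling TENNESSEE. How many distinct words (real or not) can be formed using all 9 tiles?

3780

The 9 letters of TENNESSEE have repeats: E appearing 4 times, N appearing twice, and S appearing twice.
Dividing 9! = 362880 by 4!·2!·2! = 96 for the repeated letters gives 3780.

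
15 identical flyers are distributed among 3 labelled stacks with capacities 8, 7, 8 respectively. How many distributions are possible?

Ignoring the caps, the number of non-negative solutions to x_1+…+x_3 = 15 is C(17,2) = 136.
Subtract solutions that violate a single cap (substitute x_i' = x_i − (cap_i+1)): x_1 ≥ 9 gives C(8,2) = 28; x_2 ≥ 8 gives C(9,2) = 36; x_3 ≥ 9 gives C(8,2) = 28. Together 92.
No two caps can be exceeded simultaneously, so the pair terms are all 0.
By inclusion–exclusion the count is 136 − 92 + 0 = 44.

44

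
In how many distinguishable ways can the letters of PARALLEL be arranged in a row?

Letter multiplicities in PARALLEL: A×2, E×1, L×3, P×1, R×1.
Dividing 8! = 40320 by 3!·2! = 12 for the repeated letters gives 3360.

3360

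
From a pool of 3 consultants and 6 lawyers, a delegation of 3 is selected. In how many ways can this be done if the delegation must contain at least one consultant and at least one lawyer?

63

With no constraint there are C(9,3) = 84 possible selections.
Selections missing a whole group: no consultants → C(6,3) = 20; no lawyers → C(3,3) = 1.
Both groups omitted at once is impossible, so 84 − 21 = 63.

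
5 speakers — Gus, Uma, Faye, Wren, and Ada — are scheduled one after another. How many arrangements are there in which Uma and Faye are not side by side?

72

There are 5! = 120 arrangements in all. If Uma and Faye are adjacent, merging them into one block gives 2·(4)! = 48 arrangements.
Complementary counting: 120 − 48 = 72.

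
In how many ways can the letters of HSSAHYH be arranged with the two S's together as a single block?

Treat the 2 copies of S as a single block. The multiset to arrange is then {SS, A, H, H, H, Y}, 6 items in all.
That gives (6)!/(3!) = 120 arrangements.

120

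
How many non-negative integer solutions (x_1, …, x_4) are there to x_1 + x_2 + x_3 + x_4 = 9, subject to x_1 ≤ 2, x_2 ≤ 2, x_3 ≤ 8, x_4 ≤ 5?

53

By stars and bars, unrestricted non-negative solutions to x_1+…+x_4 = 9 number C(9+3,3) = 220.
Subtract solutions that violate a single cap (substitute x_i' = x_i − (cap_i+1)): x_1 ≥ 3 gives C(9,3) = 84; x_2 ≥ 3 gives C(9,3) = 84; x_3 ≥ 9 gives C(3,3) = 1; x_4 ≥ 6 gives C(6,3) = 20. Together 189.
Add back pairs where two caps are both exceeded: 20 + 0 + 1 + 0 + 1 + 0 = 22.
By inclusion–exclusion the count is 220 − 189 + 22 = 53.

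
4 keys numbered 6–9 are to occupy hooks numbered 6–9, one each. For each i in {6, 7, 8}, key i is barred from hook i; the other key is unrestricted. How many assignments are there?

Let Aᵢ (for i ∈ {6, 7, 8}) be the placements that put key i in its forbidden hook. Any j of these fix j positions, leaving (4−j)! ways to fill the rest, and there are C(3,j) ways to pick which j.
By inclusion–exclusion, the number of valid placements is Σ_{j=0}^{3} (−1)^j C(3,j)·(4−j)!.
Computing: 24 − 18 + 6 − 1 = 11.

11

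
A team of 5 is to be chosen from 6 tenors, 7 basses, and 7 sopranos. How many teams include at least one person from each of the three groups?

With no constraint there are C(20,5) = 15504 possible selections.
Selections missing a whole group: no tenors → C(14,5) = 2002; no basses → C(13,5) = 1287; no sopranos → C(13,5) = 1287.
Add back selections omitting two groups (i.e. drawn from a single group): C(6,5) + C(7,5) + C(7,5) = 48.
By inclusion–exclusion: 15504 − 4576 + 48 = 10976.

10976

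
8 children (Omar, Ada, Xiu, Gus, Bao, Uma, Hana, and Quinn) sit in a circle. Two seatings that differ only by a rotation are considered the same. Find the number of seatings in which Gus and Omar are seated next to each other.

Glue Gus and Omar into a block (2 internal orders). Seating 7 units around a circle gives (6)! arrangements.
So 2 × (6)! = 2 × 720 = 1440.

1440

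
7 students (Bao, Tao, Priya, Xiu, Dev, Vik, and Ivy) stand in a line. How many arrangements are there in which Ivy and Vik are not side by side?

There are 7! = 5040 arrangements in all. If Ivy and Vik are adjacent, merging them into one block gives 2·(6)! = 1440 arrangements.
Complementary counting: 5040 − 1440 = 3600.

3600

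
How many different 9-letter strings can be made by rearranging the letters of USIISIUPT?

USIISIUPT has 9 letters with I appearing 3 times, S appearing twice, and U appearing twice.
The number of distinct arrangements is 9!/(3!·2!·2!) = 362880/24 = 15120.

15120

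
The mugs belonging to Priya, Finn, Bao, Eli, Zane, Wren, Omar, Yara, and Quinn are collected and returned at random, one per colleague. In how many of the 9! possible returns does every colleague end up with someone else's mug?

133496

Let Aᵢ be the assignments in which colleague i gets their own mug. We want the size of the complement of A₁∪…∪A_9.
By inclusion–exclusion this is Σ_{j=0}^{9} (−1)^j C(9,j)·(9−j)!.
Computing: 362880 − 362880 + 181440 − 60480 + 15120 − 3024 + 504 − 72 + 9 − 1 = 133496.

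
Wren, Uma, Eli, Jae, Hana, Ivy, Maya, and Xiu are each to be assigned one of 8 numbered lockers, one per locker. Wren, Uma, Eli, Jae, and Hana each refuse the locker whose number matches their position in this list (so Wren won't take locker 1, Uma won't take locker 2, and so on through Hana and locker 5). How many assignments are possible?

21234

Let Aᵢ (for 1 ≤ i ≤ 5) be the placements that put person i in their forbidden locker. Any j of these fix j positions, leaving (8−j)! ways to fill the rest, and there are C(5,j) ways to pick which j.
By inclusion–exclusion, the number of valid placements is Σ_{j=0}^{5} (−1)^j C(5,j)·(8−j)!.
Computing: 40320 − 25200 + 7200 − 1200 + 120 − 6 = 21234.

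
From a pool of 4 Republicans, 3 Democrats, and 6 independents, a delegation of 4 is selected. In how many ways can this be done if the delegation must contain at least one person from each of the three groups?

360

With no constraint there are C(13,4) = 715 possible selections.
Subtract selections that omit an entire group: no Republicans → C(9,4) = 126; no Democrats → C(10,4) = 210; no independents → C(7,4) = 35.
Add back selections omitting two groups (i.e. drawn from a single group): C(4,4) + C(3,4) + C(6,4) = 16.
By inclusion–exclusion: 715 − 371 + 16 = 360.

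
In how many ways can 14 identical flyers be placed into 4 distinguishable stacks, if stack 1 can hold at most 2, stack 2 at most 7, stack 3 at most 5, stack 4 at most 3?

19

Ignoring the caps, the number of non-negative solutions to x_1+…+x_4 = 14 is C(17,3) = 680.
Subtract solutions that violate a single cap (substitute x_i' = x_i − (cap_i+1)): x_1 ≥ 3 gives C(14,3) = 364; x_2 ≥ 8 gives C(9,3) = 84; x_3 ≥ 6 gives C(11,3) = 165; x_4 ≥ 4 gives C(13,3) = 286. Together 899.
Add back pairs where two caps are both exceeded: 20 + 56 + 120 + 1 + 10 + 35 = 242.
Subtract triples: 0 + 0 + 4 + 0 = 4.
By inclusion–exclusion the count is 680 − 899 + 242 − 4 = 19.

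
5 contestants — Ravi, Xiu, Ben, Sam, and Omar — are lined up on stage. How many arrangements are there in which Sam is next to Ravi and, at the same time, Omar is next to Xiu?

24

Treat {Sam,Ravi} as one block (2 orders) and {Omar,Xiu} as another (2 orders).
That leaves 3 units to arrange: 2 × 2 × 3! = 4 × 6 = 24.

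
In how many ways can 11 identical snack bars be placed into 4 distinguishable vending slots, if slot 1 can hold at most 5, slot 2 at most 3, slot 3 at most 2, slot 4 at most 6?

42

Without the upper bounds there are C(14,3) = 364 ways to split 11 among 4 vending slots.
Subtract solutions that violate a single cap (substitute x_i' = x_i − (cap_i+1)): x_1 ≥ 6 gives C(8,3) = 56; x_2 ≥ 4 gives C(10,3) = 120; x_3 ≥ 3 gives C(11,3) = 165; x_4 ≥ 7 gives C(7,3) = 35. Together 376.
Add back pairs where two caps are both exceeded: 4 + 10 + 0 + 35 + 1 + 4 = 54.
By inclusion–exclusion the count is 364 − 376 + 54 = 42.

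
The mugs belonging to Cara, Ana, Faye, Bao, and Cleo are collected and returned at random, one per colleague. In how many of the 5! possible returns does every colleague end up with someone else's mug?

44

This is the derangement count D_5: permutations of 5 items with no fixed point.
By inclusion–exclusion this is Σ_{j=0}^{5} (−1)^j C(5,j)·(5−j)!.
Computing: 120 − 120 + 60 − 20 + 5 − 1 = 44.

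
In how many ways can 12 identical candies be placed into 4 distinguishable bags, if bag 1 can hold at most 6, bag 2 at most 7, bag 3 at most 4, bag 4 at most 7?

210

Ignoring the caps, the number of non-negative solutions to x_1+…+x_4 = 12 is C(15,3) = 455.
Subtract solutions that violate a single cap (substitute x_i' = x_i − (cap_i+1)): x_1 ≥ 7 gives C(8,3) = 56; x_2 ≥ 8 gives C(7,3) = 35; x_3 ≥ 5 gives C(10,3) = 120; x_4 ≥ 8 gives C(7,3) = 35. Together 246.
Add back pairs where two caps are both exceeded: 0 + 1 + 0 + 0 + 0 + 0 = 1.
By inclusion–exclusion the count is 455 − 246 + 1 = 210.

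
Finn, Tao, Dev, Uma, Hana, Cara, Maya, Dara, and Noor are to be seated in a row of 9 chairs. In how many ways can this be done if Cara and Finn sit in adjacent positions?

Place the 7 others and the Cara-Finn pair as 8 objects in a line; the pair has 2 internal arrangements.
That gives 2 × 8! = 2 × 40320 = 80640.

80640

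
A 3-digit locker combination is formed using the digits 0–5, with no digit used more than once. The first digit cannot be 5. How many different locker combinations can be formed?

The first digit has 6−1 = 5 choices (anything except 5).
The remaining 2 digits are filled from the other 5 symbols without repetition: 5 × 4 = 20.
Total: 5 × 20 = 100.

100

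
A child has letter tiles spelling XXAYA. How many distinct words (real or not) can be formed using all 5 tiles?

30

Letter multiplicities in XXAYA: A×2, X×2, Y×1.
So there are 5! / (2!·2!) = 30 distinguishable arrangements.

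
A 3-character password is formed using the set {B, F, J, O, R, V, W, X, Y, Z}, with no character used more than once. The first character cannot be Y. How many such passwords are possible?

The first character has 10−1 = 9 choices (anything except Y).
The remaining 2 characters are filled from the other 9 symbols without repetition: 9 × 8 = 72.
Total: 9 × 72 = 648.

648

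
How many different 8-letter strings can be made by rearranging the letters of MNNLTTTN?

The 8 letters of MNNLTTTN have repeats: N appearing 3 times and T appearing 3 times.
Dividing 8! = 40320 by 3!·3! = 36 for the repeated letters gives 1120.

1120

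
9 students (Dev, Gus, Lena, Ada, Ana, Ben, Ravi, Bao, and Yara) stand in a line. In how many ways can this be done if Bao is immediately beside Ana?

Glue Bao and Ana into one block (2 internal orders), leaving 8 units to arrange in a row.
So the count is 2·(8)! = 80640.

80640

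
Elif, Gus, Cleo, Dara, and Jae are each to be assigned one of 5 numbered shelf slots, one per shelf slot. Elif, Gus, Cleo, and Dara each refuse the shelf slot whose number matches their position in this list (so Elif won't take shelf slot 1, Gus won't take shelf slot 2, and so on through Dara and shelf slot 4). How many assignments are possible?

53

Let Aᵢ (for 1 ≤ i ≤ 4) be the placements that put person i in their forbidden shelf slot. Any j of these fix j positions, leaving (5−j)! ways to fill the rest, and there are C(4,j) ways to pick which j.
By inclusion–exclusion, the number of valid placements is Σ_{j=0}^{4} (−1)^j C(4,j)·(5−j)!.
Computing: 120 − 96 + 36 − 8 + 1 = 53.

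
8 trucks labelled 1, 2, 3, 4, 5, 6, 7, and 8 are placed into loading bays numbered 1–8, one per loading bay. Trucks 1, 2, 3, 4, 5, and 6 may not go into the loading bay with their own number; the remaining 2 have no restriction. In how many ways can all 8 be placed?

18806

Let Aᵢ (for 1 ≤ i ≤ 6) be the placements that put truck i in its forbidden loading bay. Any j of these fix j positions, leaving (8−j)! ways to fill the rest, and there are C(6,j) ways to pick which j.
By inclusion–exclusion, the number of valid placements is Σ_{j=0}^{6} (−1)^j C(6,j)·(8−j)!.
Computing: 40320 − 30240 + 10800 − 2400 + 360 − 36 + 2 = 18806.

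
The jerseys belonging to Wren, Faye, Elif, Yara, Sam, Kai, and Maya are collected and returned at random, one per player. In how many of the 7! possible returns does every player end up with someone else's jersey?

1854

Let Aᵢ be the assignments in which player i gets their old jersey. We want the size of the complement of A₁∪…∪A_7.
By inclusion–exclusion this is Σ_{j=0}^{7} (−1)^j C(7,j)·(7−j)!.
Computing: 5040 − 5040 + 2520 − 840 + 210 − 42 + 7 − 1 = 1854.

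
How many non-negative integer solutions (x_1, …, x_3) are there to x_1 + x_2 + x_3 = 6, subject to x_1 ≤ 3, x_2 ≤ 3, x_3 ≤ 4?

13

Without the upper bounds there are C(8,2) = 28 ways to split 6 among 3 variables.
Subtract solutions that violate a single cap (substitute x_i' = x_i − (cap_i+1)): x_1 ≥ 4 gives C(4,2) = 6; x_2 ≥ 4 gives C(4,2) = 6; x_3 ≥ 5 gives C(3,2) = 3. Together 15.
No two caps can be exceeded simultaneously, so the pair terms are all 0.
By inclusion–exclusion the count is 28 − 15 + 0 = 13.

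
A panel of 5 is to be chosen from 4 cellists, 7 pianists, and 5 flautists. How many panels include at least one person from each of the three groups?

3010

Total 5-person selections from all 16: C(16,5) = 4368.
Subtract selections that omit an entire group: no cellists → C(12,5) = 792; no pianists → C(9,5) = 126; no flautists → C(11,5) = 462.
Add back selections omitting two groups (i.e. drawn from a single group): C(4,5) + C(7,5) + C(5,5) = 22.
By inclusion–exclusion: 4368 − 1380 + 22 = 3010.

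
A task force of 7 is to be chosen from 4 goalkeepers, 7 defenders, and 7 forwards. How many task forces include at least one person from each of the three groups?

Total 7-person selections from all 18: C(18,7) = 31824.
Selections missing a whole group: no goalkeepers → C(14,7) = 3432; no defenders → C(11,7) = 330; no forwards → C(11,7) = 330.
Add back selections omitting two groups (i.e. drawn from a single group): C(4,7) + C(7,7) + C(7,7) = 2.
By inclusion–exclusion: 31824 − 4092 + 2 = 27734.

27734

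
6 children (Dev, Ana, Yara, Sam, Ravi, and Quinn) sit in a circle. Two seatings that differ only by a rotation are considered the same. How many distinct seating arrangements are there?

120

Around a circle, 6 distinct people have 6!/6 = (5)! = 120 rotationally distinct seatings.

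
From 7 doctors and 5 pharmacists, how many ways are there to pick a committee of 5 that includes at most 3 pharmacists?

756

Split by how many pharmacists are chosen (0 through 3).
Sum: C(5,0)·C(7,5) + C(5,1)·C(7,4) + C(5,2)·C(7,3) + C(5,3)·C(7,2) = 21 + 175 + 350 + 210 = 756.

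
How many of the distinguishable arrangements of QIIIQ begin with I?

6

Fix I in the first position and arrange the remaining 4 letters.
Those 4 letters have I appearing twice and Q appearing twice, giving (4)!/(2!·2!) = 6.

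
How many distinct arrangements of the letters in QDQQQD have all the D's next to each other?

5

Treat the 2 copies of D as a single block. The multiset to arrange is then {DD, Q, Q, Q, Q}, 5 items in all.
That gives (5)!/(4!) = 5 arrangements.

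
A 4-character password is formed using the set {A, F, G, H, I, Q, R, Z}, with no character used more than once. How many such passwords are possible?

1680

Choose and order 4 of the 8 symbols: the first character has 8 options, the next 7, then 6, 5.
That product is 8 × 7 × 6 × 5 = 1680.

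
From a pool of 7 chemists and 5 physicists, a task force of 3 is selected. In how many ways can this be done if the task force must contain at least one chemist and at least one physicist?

Unrestricted: C(12,3) = 220 ways to pick any 3 of the 12.
Selections missing a whole group: no chemists → C(5,3) = 10; no physicists → C(7,3) = 35.
Both groups omitted at once is impossible, so 220 − 45 = 175.

175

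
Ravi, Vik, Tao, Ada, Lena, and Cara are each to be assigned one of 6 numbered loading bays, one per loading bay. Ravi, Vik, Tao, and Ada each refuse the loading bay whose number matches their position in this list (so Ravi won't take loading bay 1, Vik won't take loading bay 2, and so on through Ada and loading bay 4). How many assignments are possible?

362

Let Aᵢ (for 1 ≤ i ≤ 4) be the placements that put person i in their forbidden loading bay. Any j of these fix j positions, leaving (6−j)! ways to fill the rest, and there are C(4,j) ways to pick which j.
By inclusion–exclusion, the number of valid placements is Σ_{j=0}^{4} (−1)^j C(4,j)·(6−j)!.
Computing: 720 − 480 + 144 − 24 + 2 = 362.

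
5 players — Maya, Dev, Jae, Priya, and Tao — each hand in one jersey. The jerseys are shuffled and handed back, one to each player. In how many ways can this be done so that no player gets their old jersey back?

Count assignments avoiding every fixed point. For any j of the 5 players fixed to their old jersey, the other 5−j can be arranged in (5−j)! ways.
By inclusion–exclusion this is Σ_{j=0}^{5} (−1)^j C(5,j)·(5−j)!.
Computing: 120 − 120 + 60 − 20 + 5 − 1 = 44.

44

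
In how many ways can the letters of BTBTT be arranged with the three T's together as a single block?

Treat the 3 copies of T as a single block. The multiset to arrange is then {TTT, B, B}, 3 items in all.
That gives (3)!/(2!) = 3 arrangements.

3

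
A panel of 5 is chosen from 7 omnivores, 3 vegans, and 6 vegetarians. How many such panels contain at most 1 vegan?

3432

Split by how many vegans are chosen (0 through 1).
Sum: C(3,0)·C(13,5) + C(3,1)·C(13,4) = 1287 + 2145 = 3432.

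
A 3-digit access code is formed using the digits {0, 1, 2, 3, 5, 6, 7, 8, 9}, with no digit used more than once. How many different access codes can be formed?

With no repetition, fill the 3 digits in order: 9 choices, then 8, down to 7.
That product is 9 × 8 × 7 = 504.

504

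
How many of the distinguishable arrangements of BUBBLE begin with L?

20

Fix L in the first position and arrange the remaining 5 letters.
Those 5 letters have B appearing 3 times, giving (5)!/(3!) = 20.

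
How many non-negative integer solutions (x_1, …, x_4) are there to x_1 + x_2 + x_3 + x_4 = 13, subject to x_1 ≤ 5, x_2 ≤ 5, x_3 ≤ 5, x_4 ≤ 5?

Without the upper bounds there are C(16,3) = 560 ways to split 13 among 4 variables.
Subtract solutions that violate a single cap (substitute x_i' = x_i − (cap_i+1)): x_1 ≥ 6 gives C(10,3) = 120; x_2 ≥ 6 gives C(10,3) = 120; x_3 ≥ 6 gives C(10,3) = 120; x_4 ≥ 6 gives C(10,3) = 120. Together 480.
Add back pairs where two caps are both exceeded: 4 + 4 + 4 + 4 + 4 + 4 = 24.
By inclusion–exclusion the count is 560 − 480 + 24 = 104.

104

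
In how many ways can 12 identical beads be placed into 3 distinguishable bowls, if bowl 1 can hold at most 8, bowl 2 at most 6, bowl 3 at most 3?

Without the upper bounds there are C(14,2) = 91 ways to split 12 among 3 bowls.
Subtract solutions that violate a single cap (substitute x_i' = x_i − (cap_i+1)): x_1 ≥ 9 gives C(5,2) = 10; x_2 ≥ 7 gives C(7,2) = 21; x_3 ≥ 4 gives C(10,2) = 45. Together 76.
Add back pairs where two caps are both exceeded: 0 + 0 + 3 = 3.
By inclusion–exclusion the count is 91 − 76 + 3 = 18.

18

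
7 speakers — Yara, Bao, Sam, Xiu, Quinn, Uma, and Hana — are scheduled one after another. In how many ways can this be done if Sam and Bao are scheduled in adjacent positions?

Place the 5 others and the Sam-Bao pair as 6 objects in a line; the pair has 2 internal arrangements.
That gives 2 × 6! = 2 × 720 = 1440.

1440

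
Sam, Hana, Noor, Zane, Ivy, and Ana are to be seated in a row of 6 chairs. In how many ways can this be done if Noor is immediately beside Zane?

Treat {Noor, Zane} as a single unit. There are 5 units to order, and the pair itself can be ordered 2 ways.
So the count is 2·(5)! = 240.

240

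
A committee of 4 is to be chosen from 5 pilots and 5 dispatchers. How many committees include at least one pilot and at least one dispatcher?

Total 4-person selections from all 10: C(10,4) = 210.
Subtract selections that omit an entire group: no pilots → C(5,4) = 5; no dispatchers → C(5,4) = 5.
Both groups omitted at once is impossible, so 210 − 10 = 200.

200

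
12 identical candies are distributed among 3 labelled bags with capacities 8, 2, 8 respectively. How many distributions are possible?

Ignoring the caps, the number of non-negative solutions to x_1+…+x_3 = 12 is C(14,2) = 91.
Subtract solutions that violate a single cap (substitute x_i' = x_i − (cap_i+1)): x_1 ≥ 9 gives C(5,2) = 10; x_2 ≥ 3 gives C(11,2) = 55; x_3 ≥ 9 gives C(5,2) = 10. Together 75.
Add back pairs where two caps are both exceeded: 1 + 0 + 1 = 2.
By inclusion–exclusion the count is 91 − 75 + 2 = 18.

18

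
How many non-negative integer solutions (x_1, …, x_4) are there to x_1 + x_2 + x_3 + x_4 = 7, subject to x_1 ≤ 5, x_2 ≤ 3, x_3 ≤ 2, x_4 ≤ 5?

By stars and bars, unrestricted non-negative solutions to x_1+…+x_4 = 7 number C(7+3,3) = 120.
Subtract solutions that violate a single cap (substitute x_i' = x_i − (cap_i+1)): x_1 ≥ 6 gives C(4,3) = 4; x_2 ≥ 4 gives C(6,3) = 20; x_3 ≥ 3 gives C(7,3) = 35; x_4 ≥ 6 gives C(4,3) = 4. Together 63.
Add back pairs where two caps are both exceeded: 0 + 0 + 0 + 1 + 0 + 0 = 1.
By inclusion–exclusion the count is 120 − 63 + 1 = 58.

58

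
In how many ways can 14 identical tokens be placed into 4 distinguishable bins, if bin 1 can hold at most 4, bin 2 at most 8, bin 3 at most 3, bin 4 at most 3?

Without the upper bounds there are C(17,3) = 680 ways to split 14 among 4 bins.
Subtract solutions that violate a single cap (substitute x_i' = x_i − (cap_i+1)): x_1 ≥ 5 gives C(12,3) = 220; x_2 ≥ 9 gives C(8,3) = 56; x_3 ≥ 4 gives C(13,3) = 286; x_4 ≥ 4 gives C(13,3) = 286. Together 848.
Add back pairs where two caps are both exceeded: 1 + 56 + 56 + 4 + 4 + 84 = 205.
Subtract triples: 0 + 0 + 4 + 0 = 4.
By inclusion–exclusion the count is 680 − 848 + 205 − 4 = 33.

33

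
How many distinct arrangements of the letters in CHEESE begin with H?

With the first slot taken by H, it remains to arrange the other 5 letters (CEESE).
Those 5 letters have E appearing 3 times, giving (5)!/(3!) = 20.

20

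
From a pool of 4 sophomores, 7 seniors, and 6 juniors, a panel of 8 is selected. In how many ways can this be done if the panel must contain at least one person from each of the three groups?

22813

Unrestricted: C(17,8) = 24310 ways to pick any 8 of the 17.
Subtract selections that omit an entire group: no sophomores → C(13,8) = 1287; no seniors → C(10,8) = 45; no juniors → C(11,8) = 165.
Add back selections omitting two groups (i.e. drawn from a single group): C(4,8) + C(7,8) + C(6,8) = 0.
By inclusion–exclusion: 24310 − 1497 + 0 = 22813.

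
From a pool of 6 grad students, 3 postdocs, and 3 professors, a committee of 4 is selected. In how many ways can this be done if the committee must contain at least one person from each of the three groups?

243

Total 4-person selections from all 12: C(12,4) = 495.
Subtract selections that omit an entire group: no grad students → C(6,4) = 15; no postdocs → C(9,4) = 126; no professors → C(9,4) = 126.
Add back selections omitting two groups (i.e. drawn from a single group): C(6,4) + C(3,4) + C(3,4) = 15.
By inclusion–exclusion: 495 − 267 + 15 = 243.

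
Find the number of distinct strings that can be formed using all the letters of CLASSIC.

The 7 letters of CLASSIC have repeats: C appearing twice and S appearing twice.
The number of distinct arrangements is 7!/(2!·2!) = 5040/4 = 1260.

1260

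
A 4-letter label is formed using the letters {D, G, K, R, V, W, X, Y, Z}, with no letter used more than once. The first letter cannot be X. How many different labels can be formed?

2688

The first letter has 9−1 = 8 choices (anything except X).
The remaining 3 letters are filled from the other 8 symbols without repetition: 8 × 7 × 6 = 336.
Total: 8 × 336 = 2688.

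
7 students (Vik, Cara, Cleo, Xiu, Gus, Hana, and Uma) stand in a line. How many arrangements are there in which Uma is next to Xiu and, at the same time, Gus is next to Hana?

480

Treat {Uma,Xiu} as one block (2 orders) and {Gus,Hana} as another (2 orders).
That leaves 5 units to arrange: 2 × 2 × 5! = 4 × 120 = 480.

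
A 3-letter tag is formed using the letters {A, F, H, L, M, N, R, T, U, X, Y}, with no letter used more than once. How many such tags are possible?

With no repetition, fill the 3 letters in order: 11 choices, then 10, down to 9.
That product is 11 × 10 × 9 = 990.

990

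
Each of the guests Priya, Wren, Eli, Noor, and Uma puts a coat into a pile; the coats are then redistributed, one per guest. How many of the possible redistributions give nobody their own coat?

44

This is the derangement count D_5: permutations of 5 items with no fixed point.
By inclusion–exclusion this is Σ_{j=0}^{5} (−1)^j C(5,j)·(5−j)!.
Computing: 120 − 120 + 60 − 20 + 5 − 1 = 44.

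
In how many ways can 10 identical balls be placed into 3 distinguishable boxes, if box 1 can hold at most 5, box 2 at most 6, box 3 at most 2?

9

By stars and bars, unrestricted non-negative solutions to x_1+…+x_3 = 10 number C(10+2,2) = 66.
Subtract solutions that violate a single cap (substitute x_i' = x_i − (cap_i+1)): x_1 ≥ 6 gives C(6,2) = 15; x_2 ≥ 7 gives C(5,2) = 10; x_3 ≥ 3 gives C(9,2) = 36. Together 61.
Add back pairs where two caps are both exceeded: 0 + 3 + 1 = 4.
By inclusion–exclusion the count is 66 − 61 + 4 = 9.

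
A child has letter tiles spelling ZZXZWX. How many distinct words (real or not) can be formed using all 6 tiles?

60

Letter multiplicities in ZZXZWX: W×1, X×2, Z×3.
So there are 6! / (3!·2!) = 60 distinguishable arrangements.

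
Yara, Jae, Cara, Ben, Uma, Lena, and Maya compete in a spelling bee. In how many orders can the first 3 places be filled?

This is an ordered selection of 3 from 7: P(7,3).
That gives 7 × 6 × 5 = 210.

210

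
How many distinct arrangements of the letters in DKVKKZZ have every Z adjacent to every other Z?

120

Treat the 2 copies of Z as a single block. The multiset to arrange is then {ZZ, D, K, K, K, V}, 6 items in all.
That gives (6)!/(3!) = 120 arrangements.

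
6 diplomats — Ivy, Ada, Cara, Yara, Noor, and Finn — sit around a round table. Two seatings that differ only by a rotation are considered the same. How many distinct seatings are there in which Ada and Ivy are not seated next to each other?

All circular seatings of 6 people number (5)! = 120.
Seatings with Ada beside Ivy: treat them as a block with 2 internal orders, giving 2 × (4)! = 48.
Subtracting, 120 − 48 = 72.

72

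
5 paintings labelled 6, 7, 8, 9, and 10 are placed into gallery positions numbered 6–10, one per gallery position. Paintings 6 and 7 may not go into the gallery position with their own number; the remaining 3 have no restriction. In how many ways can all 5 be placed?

78

Let Aᵢ (for i ∈ {6, 7}) be the placements that put painting i in its forbidden gallery position. Any j of these fix j positions, leaving (5−j)! ways to fill the rest, and there are C(2,j) ways to pick which j.
By inclusion–exclusion, the number of valid placements is Σ_{j=0}^{2} (−1)^j C(2,j)·(5−j)!.
Computing: 120 − 48 + 6 = 78.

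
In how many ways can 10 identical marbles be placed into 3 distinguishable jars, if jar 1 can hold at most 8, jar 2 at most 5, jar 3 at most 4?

27

By stars and bars, unrestricted non-negative solutions to x_1+…+x_3 = 10 number C(10+2,2) = 66.
Subtract solutions that violate a single cap (substitute x_i' = x_i − (cap_i+1)): x_1 ≥ 9 gives C(3,2) = 3; x_2 ≥ 6 gives C(6,2) = 15; x_3 ≥ 5 gives C(7,2) = 21. Together 39.
No two caps can be exceeded simultaneously, so the pair terms are all 0.
By inclusion–exclusion the count is 66 − 39 + 0 = 27.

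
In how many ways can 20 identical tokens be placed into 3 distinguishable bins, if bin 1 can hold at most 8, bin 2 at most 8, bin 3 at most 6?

6

Without the upper bounds there are C(22,2) = 231 ways to split 20 among 3 bins.
Subtract solutions that violate a single cap (substitute x_i' = x_i − (cap_i+1)): x_1 ≥ 9 gives C(13,2) = 78; x_2 ≥ 9 gives C(13,2) = 78; x_3 ≥ 7 gives C(15,2) = 105. Together 261.
Add back pairs where two caps are both exceeded: 6 + 15 + 15 = 36.
By inclusion–exclusion the count is 231 − 261 + 36 = 6.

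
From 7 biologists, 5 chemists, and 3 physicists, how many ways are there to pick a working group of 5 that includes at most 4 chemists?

3002

Split by how many chemists are chosen (0 through 4).
Sum: C(5,0)·C(10,5) + C(5,1)·C(10,4) + C(5,2)·C(10,3) + C(5,3)·C(10,2) + C(5,4)·C(10,1) = 252 + 1050 + 1200 + 450 + 50 = 3002.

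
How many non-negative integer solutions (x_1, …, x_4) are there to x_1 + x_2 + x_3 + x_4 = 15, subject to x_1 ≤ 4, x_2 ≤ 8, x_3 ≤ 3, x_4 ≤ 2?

Without the upper bounds there are C(18,3) = 816 ways to split 15 among 4 variables.
Subtract solutions that violate a single cap (substitute x_i' = x_i − (cap_i+1)): x_1 ≥ 5 gives C(13,3) = 286; x_2 ≥ 9 gives C(9,3) = 84; x_3 ≥ 4 gives C(14,3) = 364; x_4 ≥ 3 gives C(15,3) = 455. Together 1189.
Add back pairs where two caps are both exceeded: 4 + 84 + 120 + 10 + 20 + 165 = 403.
Subtract triples: 0 + 0 + 20 + 0 = 20.
By inclusion–exclusion the count is 816 − 1189 + 403 − 20 = 10.

10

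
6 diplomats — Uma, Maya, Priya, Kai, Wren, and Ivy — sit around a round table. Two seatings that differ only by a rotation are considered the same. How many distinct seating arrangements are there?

120

Fix one person's seat to break rotational symmetry; the remaining 5 people can be arranged in (5)! = 120 ways.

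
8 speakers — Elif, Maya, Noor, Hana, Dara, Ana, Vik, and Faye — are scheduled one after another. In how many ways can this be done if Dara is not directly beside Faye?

30240

There are 8! = 40320 arrangements in all. If Dara and Faye are adjacent, merging them into one block gives 2·(7)! = 10080 arrangements.
So 40320 − 10080 = 30240 arrangements keep them apart.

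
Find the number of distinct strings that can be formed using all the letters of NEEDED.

The 6 letters of NEEDED have repeats: D appearing twice and E appearing 3 times.
The number of distinct arrangements is 6!/(3!·2!) = 720/12 = 60.

60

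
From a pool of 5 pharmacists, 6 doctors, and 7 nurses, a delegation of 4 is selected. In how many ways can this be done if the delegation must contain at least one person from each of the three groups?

Unrestricted: C(18,4) = 3060 ways to pick any 4 of the 18.
Subtract selections that omit an entire group: no pharmacists → C(13,4) = 715; no doctors → C(12,4) = 495; no nurses → C(11,4) = 330.
Add back selections omitting two groups (i.e. drawn from a single group): C(5,4) + C(6,4) + C(7,4) = 55.
By inclusion–exclusion: 3060 − 1540 + 55 = 1575.

1575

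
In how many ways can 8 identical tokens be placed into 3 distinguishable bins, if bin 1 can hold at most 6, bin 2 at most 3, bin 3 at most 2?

9

By stars and bars, unrestricted non-negative solutions to x_1+…+x_3 = 8 number C(8+2,2) = 45.
Subtract solutions that violate a single cap (substitute x_i' = x_i − (cap_i+1)): x_1 ≥ 7 gives C(3,2) = 3; x_2 ≥ 4 gives C(6,2) = 15; x_3 ≥ 3 gives C(7,2) = 21. Together 39.
Add back pairs where two caps are both exceeded: 0 + 0 + 3 = 3.
By inclusion–exclusion the count is 45 − 39 + 3 = 9.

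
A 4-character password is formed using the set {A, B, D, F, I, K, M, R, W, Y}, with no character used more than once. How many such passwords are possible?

With no repetition, fill the 4 characters in order: 10 choices, then 9, down to 7.
10 × 9 × 8 × 7 = 5040.

5040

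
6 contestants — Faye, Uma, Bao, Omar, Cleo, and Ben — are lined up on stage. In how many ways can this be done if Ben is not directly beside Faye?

480

Of the 6! = 720 arrangements, those with Ben and Faye adjacent number 2 × 5! = 240 (treat the pair as a block with 2 internal orders).
Complementary counting: 720 − 240 = 480.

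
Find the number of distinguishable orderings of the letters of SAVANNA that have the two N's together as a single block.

Treat the 2 copies of N as a single block. The multiset to arrange is then {NN, A, A, A, S, V}, 6 items in all.
That gives (6)!/(3!) = 120 arrangements.

120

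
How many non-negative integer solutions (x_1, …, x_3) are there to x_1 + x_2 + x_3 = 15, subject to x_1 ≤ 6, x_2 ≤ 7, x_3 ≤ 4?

6

Without the upper bounds there are C(17,2) = 136 ways to split 15 among 3 variables.
Subtract solutions that violate a single cap (substitute x_i' = x_i − (cap_i+1)): x_1 ≥ 7 gives C(10,2) = 45; x_2 ≥ 8 gives C(9,2) = 36; x_3 ≥ 5 gives C(12,2) = 66. Together 147.
Add back pairs where two caps are both exceeded: 1 + 10 + 6 = 17.
By inclusion–exclusion the count is 136 − 147 + 17 = 6.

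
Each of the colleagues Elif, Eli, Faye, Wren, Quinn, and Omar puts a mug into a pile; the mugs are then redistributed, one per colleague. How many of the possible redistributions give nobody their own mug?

265

Count assignments avoiding every fixed point. For any j of the 6 colleagues fixed to their own mug, the other 6−j can be arranged in (6−j)! ways.
By inclusion–exclusion this is Σ_{j=0}^{6} (−1)^j C(6,j)·(6−j)!.
Computing: 720 − 720 + 360 − 120 + 30 − 6 + 1 = 265.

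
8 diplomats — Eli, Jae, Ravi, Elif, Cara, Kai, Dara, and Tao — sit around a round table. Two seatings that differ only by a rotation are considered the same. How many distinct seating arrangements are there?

Seat Eli anywhere (absorbing the rotational symmetry), then permute the other 7: (7)! = 5040.

5040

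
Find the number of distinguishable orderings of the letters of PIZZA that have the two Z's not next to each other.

There are 5!/(2!) = 60 arrangements of PIZZA in total.
Arrangements with the Z's together: treat ZZ as one letter, giving (4)! = 24.
Subtracting, 60 − 24 = 36 arrangements keep the Z's apart.

36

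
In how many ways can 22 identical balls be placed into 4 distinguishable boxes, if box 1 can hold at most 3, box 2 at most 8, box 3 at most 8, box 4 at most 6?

20

Ignoring the caps, the number of non-negative solutions to x_1+…+x_4 = 22 is C(25,3) = 2300.
Subtract solutions that violate a single cap (substitute x_i' = x_i − (cap_i+1)): x_1 ≥ 4 gives C(21,3) = 1330; x_2 ≥ 9 gives C(16,3) = 560; x_3 ≥ 9 gives C(16,3) = 560; x_4 ≥ 7 gives C(18,3) = 816. Together 3266.
Add back pairs where two caps are both exceeded: 220 + 220 + 364 + 35 + 84 + 84 = 1007.
Subtract triples: 1 + 10 + 10 + 0 = 21.
By inclusion–exclusion the count is 2300 − 3266 + 1007 − 21 = 20.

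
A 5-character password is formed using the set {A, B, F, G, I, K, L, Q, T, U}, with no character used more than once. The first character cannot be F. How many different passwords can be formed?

The first character has 10−1 = 9 choices (anything except F).
The remaining 4 characters are filled from the other 9 symbols without repetition: 9 × 8 × 7 × 6 = 3024.
Total: 9 × 3024 = 27216.

27216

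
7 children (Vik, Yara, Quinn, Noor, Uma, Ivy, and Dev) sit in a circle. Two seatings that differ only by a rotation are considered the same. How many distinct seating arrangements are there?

Seat Vik anywhere (absorbing the rotational symmetry), then permute the other 6: (6)! = 720.

720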